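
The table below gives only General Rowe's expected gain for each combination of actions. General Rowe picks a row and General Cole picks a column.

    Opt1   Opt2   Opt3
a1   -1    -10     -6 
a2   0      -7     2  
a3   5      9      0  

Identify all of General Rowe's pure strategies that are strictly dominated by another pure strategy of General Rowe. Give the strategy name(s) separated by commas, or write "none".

a2 strictly dominates a1 — Opt1: 0>-1, Opt2: -7>-10, Opt3: 2>-6.
Nothing dominates a2: a1 at Opt1 (0>-1); a3 at Opt3 (2>0).
Nothing dominates a3: a1 at Opt1 (5>-1); a2 at Opt1 (5>0).

a1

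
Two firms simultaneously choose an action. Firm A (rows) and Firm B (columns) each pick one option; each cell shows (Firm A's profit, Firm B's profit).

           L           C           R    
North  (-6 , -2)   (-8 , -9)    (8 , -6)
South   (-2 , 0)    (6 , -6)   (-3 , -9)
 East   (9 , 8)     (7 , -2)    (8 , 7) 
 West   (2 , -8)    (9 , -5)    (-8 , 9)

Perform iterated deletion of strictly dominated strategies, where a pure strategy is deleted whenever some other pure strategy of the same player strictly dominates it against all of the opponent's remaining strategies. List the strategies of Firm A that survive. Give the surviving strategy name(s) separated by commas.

East

For Firm A, East strictly dominates South on the remaining columns (L: 9>-2, C: 7>6, R: 8>-3); eliminate South.
Firm B's strategy C is strictly dominated by R (North: -6>-9, East: 7>-2, West: 9>-5) and is removed.
Row West is eliminated: East beats it against every remaining column (L: 9>2, R: 8>-8).
Firm B's strategy R is strictly dominated by L (North: -2>-6, East: 8>7) and is removed.
Row North is eliminated: East beats it against every remaining column (L: 9>-6).
Among the remaining strategies, none is strictly dominated by another pure strategy of the same player, so the elimination stops.
Surviving strategies — Firm A: {East}; Firm B: {L}.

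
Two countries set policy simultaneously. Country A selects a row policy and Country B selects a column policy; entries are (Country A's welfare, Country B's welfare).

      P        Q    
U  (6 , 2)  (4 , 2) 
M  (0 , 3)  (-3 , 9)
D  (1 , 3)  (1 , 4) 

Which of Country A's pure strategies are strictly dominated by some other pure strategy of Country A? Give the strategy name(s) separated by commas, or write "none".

M, D

Nothing dominates U: M at P (6>0); D at P (6>1).
U strictly dominates M — P: 6>0, Q: 4>-3.
D: dominated, since U does at least as well everywhere (P: 6>1, Q: 4>1).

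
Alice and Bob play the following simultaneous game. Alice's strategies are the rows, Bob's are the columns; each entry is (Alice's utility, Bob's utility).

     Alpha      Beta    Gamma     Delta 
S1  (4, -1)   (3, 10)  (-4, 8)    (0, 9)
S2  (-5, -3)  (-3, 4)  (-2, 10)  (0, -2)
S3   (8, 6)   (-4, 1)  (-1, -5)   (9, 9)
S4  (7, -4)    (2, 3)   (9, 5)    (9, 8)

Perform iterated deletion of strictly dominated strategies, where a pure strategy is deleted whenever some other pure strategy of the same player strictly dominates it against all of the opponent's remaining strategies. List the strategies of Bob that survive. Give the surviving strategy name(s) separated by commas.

Row S2 is eliminated: S4 beats it against every remaining column (Alpha: 7>-5, Beta: 2>-3, Gamma: 9>-2, Delta: 9>0).
Bob's strategy Alpha is strictly dominated by Delta (S1: 9>-1, S3: 9>6, S4: 8>-4) and is removed.
Column Gamma is eliminated: Delta beats it against every remaining row (S1: 9>8, S3: 9>-5, S4: 8>5).
Among the remaining strategies, none is strictly dominated by another pure strategy of the same player, so the elimination stops.
Surviving strategies — Alice: {S1, S3, S4}; Bob: {Beta, Delta}.

Beta, Delta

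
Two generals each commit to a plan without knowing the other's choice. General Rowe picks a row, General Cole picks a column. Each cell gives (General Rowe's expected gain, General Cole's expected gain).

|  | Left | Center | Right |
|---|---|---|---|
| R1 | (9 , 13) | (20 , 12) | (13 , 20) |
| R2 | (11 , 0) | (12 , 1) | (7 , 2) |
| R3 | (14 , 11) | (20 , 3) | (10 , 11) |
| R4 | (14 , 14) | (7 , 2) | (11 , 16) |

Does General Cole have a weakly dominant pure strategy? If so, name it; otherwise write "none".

Right

Right vs Left: R1: 20>13, R2: 2>0, R3: 11=11, R4: 16>14.
Right vs Center: R1: 20>12, R2: 2>1, R3: 11>3, R4: 16>2.
Right is at least as good as every other strategy against every opponent action, so it is weakly dominant.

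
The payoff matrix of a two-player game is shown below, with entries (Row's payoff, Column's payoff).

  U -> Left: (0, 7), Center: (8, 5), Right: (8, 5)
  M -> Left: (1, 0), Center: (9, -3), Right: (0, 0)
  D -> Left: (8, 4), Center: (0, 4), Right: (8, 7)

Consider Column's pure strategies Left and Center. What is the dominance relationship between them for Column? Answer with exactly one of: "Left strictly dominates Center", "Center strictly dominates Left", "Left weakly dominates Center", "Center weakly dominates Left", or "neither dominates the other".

Compare Left to Center across every action of Row: U: 7>5, M: 0>-3, D: 4=4.
Left is at least as good everywhere and strictly better somewhere (tied only at D), so Left weakly but not strictly dominates Center.

Left weakly dominates Center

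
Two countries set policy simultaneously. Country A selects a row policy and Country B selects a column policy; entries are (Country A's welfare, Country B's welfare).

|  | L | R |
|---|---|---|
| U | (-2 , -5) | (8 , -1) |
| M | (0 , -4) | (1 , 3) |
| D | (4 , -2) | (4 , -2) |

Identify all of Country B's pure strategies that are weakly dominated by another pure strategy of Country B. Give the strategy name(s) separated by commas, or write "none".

L: dominated, since R does at least as well everywhere (U: -1>-5, M: 3>-4, D: -2=-2).
R: no other strategy beats it everywhere (L at U (-1>-5)).

L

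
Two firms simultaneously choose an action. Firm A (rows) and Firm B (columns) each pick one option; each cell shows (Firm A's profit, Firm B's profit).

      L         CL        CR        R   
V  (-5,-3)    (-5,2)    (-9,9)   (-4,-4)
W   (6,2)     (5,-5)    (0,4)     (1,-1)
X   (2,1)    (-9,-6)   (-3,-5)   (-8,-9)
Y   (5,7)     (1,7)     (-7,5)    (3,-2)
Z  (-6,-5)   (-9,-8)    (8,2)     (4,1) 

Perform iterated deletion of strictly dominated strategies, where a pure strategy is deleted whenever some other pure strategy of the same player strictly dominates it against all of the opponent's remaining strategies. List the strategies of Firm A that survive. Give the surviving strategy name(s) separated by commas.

Firm A's strategy V is strictly dominated by W (L: 6>-5, CL: 5>-5, CR: 0>-9, R: 1>-4) and is removed.
Row X is eliminated: W beats it against every remaining column (L: 6>2, CL: 5>-9, CR: 0>-3, R: 1>-8).
For Firm B, CR strictly dominates R on the remaining rows (W: 4>-1, Y: 5>-2, Z: 2>1); eliminate R.
Firm A's strategy Y is strictly dominated by W (L: 6>5, CL: 5>1, CR: 0>-7) and is removed.
Column L is eliminated: CR beats it against every remaining row (W: 4>2, Z: 2>-5).
Column CL is eliminated: CR beats it against every remaining row (W: 4>-5, Z: 2>-8).
Firm A's strategy W is strictly dominated by Z (CR: 8>0) and is removed.
Among the remaining strategies, none is strictly dominated by another pure strategy of the same player, so the elimination stops.
Surviving strategies — Firm A: {Z}; Firm B: {CR}.

Z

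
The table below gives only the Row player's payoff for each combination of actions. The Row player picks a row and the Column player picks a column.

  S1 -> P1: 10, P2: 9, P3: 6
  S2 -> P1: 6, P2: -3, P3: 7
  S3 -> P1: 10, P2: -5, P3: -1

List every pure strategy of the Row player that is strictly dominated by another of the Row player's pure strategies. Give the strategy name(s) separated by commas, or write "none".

none

S1 is not dominated — it holds its own against S2 at P1 (10>6); S3 at P1 (10=10).
S2: no other strategy beats it everywhere (S1 at P3 (7>6); S3 at P2 (-3>-5)).
Nothing dominates S3: S1 at P1 (10=10); S2 at P1 (10>6).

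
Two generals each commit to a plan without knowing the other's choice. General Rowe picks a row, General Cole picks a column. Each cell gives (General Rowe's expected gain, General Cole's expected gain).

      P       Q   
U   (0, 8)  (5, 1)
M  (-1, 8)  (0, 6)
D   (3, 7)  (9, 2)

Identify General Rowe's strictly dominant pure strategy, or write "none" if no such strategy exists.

D

D vs U: P: 3>0, Q: 9>5.
D vs M: P: 3>-1, Q: 9>0.
D strictly beats every other strategy against every opponent action, so it is strictly dominant.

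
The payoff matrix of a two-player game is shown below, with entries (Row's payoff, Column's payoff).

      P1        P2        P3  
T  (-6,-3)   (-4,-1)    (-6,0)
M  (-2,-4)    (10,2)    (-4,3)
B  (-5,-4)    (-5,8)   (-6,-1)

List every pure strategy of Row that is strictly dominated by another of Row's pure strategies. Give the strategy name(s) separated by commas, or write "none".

T, B

T: dominated, since M does at least as well everywhere (P1: -2>-6, P2: 10>-4, P3: -4>-6).
M: no other strategy beats it everywhere (T at P1 (-2>-6); B at P1 (-2>-5)).
B is strictly dominated by M (P1: -2>-5, P2: 10>-5, P3: -4>-6).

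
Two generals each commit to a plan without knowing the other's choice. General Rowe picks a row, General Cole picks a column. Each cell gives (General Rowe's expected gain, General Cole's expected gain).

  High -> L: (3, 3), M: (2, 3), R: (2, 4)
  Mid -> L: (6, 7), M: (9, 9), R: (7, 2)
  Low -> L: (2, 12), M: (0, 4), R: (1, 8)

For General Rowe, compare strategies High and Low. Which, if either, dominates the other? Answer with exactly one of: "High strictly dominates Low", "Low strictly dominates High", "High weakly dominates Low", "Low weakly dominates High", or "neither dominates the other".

High's payoffs vs Low's, by General Cole's action — L: 3>2, M: 2>0, R: 2>1.
Every comparison favours High, so High strictly dominates Low.

High strictly dominates Low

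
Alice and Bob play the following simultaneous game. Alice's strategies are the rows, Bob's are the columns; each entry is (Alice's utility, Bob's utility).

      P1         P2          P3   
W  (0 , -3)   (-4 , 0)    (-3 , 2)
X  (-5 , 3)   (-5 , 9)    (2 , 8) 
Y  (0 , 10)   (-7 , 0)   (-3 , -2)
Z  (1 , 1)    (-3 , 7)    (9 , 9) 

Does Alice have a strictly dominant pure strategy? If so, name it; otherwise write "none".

Z

Z vs W: P1: 1>0, P2: -3>-4, P3: 9>-3.
Z vs X: P1: 1>-5, P2: -3>-5, P3: 9>2.
Z vs Y: P1: 1>0, P2: -3>-7, P3: 9>-3.
Z strictly beats every other strategy against every opponent action, so it is strictly dominant.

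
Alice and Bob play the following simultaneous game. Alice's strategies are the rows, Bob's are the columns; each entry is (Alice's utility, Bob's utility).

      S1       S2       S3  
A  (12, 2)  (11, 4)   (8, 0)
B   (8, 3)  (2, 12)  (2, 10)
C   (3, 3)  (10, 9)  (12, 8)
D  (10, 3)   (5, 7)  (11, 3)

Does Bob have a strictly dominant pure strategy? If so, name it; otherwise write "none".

S2

S2 vs S1: A: 4>2, B: 12>3, C: 9>3, D: 7>3.
S2 vs S3: A: 4>0, B: 12>10, C: 9>8, D: 7>3.
S2 strictly beats every other strategy against every opponent action, so it is strictly dominant.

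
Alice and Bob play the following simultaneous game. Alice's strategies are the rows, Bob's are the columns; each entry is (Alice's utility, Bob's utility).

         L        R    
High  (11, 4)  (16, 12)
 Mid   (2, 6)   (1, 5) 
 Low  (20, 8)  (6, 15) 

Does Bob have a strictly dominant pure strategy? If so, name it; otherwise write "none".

none

L fails to dominate R at High (4<12).
R fails to dominate L at Mid (5<6).
No single strategy dominates all the others.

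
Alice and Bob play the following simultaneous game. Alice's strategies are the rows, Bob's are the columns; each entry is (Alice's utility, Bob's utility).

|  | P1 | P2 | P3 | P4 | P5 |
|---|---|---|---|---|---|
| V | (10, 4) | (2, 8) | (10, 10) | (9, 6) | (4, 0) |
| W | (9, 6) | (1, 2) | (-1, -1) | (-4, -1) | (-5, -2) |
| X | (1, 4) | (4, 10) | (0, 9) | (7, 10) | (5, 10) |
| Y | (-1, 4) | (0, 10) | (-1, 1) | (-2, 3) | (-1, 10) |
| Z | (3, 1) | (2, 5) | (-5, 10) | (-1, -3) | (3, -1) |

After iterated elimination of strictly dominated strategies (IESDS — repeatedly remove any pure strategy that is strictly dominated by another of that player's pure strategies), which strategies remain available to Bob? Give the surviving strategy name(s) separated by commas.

P2, P3, P4, P5

Row W is eliminated: V beats it against every remaining column (P1: 10>9, P2: 2>1, P3: 10>-1, P4: 9>-4, P5: 4>-5).
Alice's strategy Y is strictly dominated by V (P1: 10>-1, P2: 2>0, P3: 10>-1, P4: 9>-2, P5: 4>-1) and is removed.
Column P1 is eliminated: P2 beats it against every remaining row (V: 8>4, X: 10>4, Z: 5>1).
For Alice, X strictly dominates Z on the remaining columns (P2: 4>2, P3: 0>-5, P4: 7>-1, P5: 5>3); eliminate Z.
Among the remaining strategies, none is strictly dominated by another pure strategy of the same player, so the elimination stops.
Surviving strategies — Alice: {V, X}; Bob: {P2, P3, P4, P5}.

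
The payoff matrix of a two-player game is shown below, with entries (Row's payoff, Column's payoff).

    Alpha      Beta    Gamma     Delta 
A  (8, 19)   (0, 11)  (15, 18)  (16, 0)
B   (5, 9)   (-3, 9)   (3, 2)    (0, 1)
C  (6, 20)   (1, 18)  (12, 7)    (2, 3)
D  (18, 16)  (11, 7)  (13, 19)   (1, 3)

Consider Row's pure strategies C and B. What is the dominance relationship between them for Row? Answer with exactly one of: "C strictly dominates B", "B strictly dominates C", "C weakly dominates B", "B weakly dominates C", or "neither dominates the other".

C's payoffs vs B's, by Column's action — Alpha: 6>5, Beta: 1>-3, Gamma: 12>3, Delta: 2>0.
Every comparison favours C, so C strictly dominates B.

C strictly dominates B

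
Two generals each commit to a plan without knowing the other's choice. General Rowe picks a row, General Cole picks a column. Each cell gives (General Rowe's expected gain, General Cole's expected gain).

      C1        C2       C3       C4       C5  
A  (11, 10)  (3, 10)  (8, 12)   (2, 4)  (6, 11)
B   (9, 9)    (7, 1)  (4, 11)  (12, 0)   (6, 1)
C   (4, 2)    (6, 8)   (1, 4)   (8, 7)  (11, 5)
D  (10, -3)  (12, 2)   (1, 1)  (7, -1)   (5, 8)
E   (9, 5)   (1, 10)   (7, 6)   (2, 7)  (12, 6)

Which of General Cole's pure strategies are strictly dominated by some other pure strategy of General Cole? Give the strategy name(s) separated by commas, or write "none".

C1: dominated, since C3 does at least as well everywhere (A: 12>10, B: 11>9, C: 4>2, D: 1>-3, E: 6>5).
Nothing dominates C2: C1 at A (10=10); C3 at C (8>4); C4 at A (10>4); C5 at B (1=1).
C3 is not dominated — it holds its own against C1 at A (12>10); C2 at A (12>10); C4 at A (12>4); C5 at A (12>11).
C4 is strictly dominated by C2 (A: 10>4, B: 1>0, C: 8>7, D: 2>-1, E: 10>7).
C5: no other strategy beats it everywhere (C1 at A (11>10); C2 at A (11>10); C3 at C (5>4); C4 at A (11>4)).

C1, C4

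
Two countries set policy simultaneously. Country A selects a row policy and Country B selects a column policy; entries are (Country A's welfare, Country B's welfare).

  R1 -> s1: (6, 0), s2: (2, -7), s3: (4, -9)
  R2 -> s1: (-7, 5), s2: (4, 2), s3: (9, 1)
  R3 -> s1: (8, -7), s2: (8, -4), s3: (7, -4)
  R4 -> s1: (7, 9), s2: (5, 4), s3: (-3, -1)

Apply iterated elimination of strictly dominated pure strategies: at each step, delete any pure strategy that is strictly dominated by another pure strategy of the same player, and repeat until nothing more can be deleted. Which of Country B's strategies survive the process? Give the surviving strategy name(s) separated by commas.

s1, s2, s3

Country A's strategy R1 is strictly dominated by R3 (s1: 8>6, s2: 8>2, s3: 7>4) and is removed.
Row R4 is eliminated: R3 beats it against every remaining column (s1: 8>7, s2: 8>5, s3: 7>-3).
Among the remaining strategies, none is strictly dominated by another pure strategy of the same player, so the elimination stops.
Surviving strategies — Country A: {R2, R3}; Country B: {s1, s2, s3}.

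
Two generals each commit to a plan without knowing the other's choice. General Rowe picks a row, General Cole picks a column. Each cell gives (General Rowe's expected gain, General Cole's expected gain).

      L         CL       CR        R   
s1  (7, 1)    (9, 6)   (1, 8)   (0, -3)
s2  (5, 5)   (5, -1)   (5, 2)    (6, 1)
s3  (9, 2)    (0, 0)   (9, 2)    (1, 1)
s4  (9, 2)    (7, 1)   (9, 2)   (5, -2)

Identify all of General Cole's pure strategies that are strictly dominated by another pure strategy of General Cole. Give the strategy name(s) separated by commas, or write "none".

CL, R

L is not dominated — it holds its own against CL at s2 (5>-1); CR at s2 (5>2); R at s1 (1>-3).
CR strictly dominates CL — s1: 8>6, s2: 2>-1, s3: 2>0, s4: 2>1.
CR is not dominated — it holds its own against L at s1 (8>1); CL at s1 (8>6); R at s1 (8>-3).
R: dominated, since L does at least as well everywhere (s1: 1>-3, s2: 5>1, s3: 2>1, s4: 2>-2).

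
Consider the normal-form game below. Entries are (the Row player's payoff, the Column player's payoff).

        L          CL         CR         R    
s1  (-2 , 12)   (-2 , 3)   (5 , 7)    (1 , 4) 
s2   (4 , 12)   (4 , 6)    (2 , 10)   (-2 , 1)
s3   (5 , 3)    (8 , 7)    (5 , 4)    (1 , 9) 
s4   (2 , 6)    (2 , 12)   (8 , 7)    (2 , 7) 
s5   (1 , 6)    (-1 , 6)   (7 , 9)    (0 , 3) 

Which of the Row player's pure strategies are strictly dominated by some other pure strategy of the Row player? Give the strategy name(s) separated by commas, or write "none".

s1 is strictly dominated by s4 (L: 2>-2, CL: 2>-2, CR: 8>5, R: 2>1).
s3 strictly dominates s2 — L: 5>4, CL: 8>4, CR: 5>2, R: 1>-2.
s3: no other strategy beats it everywhere (s1 at L (5>-2); s2 at L (5>4); s4 at L (5>2); s5 at L (5>1)).
Nothing dominates s4: s1 at L (2>-2); s2 at CR (8>2); s3 at CR (8>5); s5 at L (2>1).
s4 strictly dominates s5 — L: 2>1, CL: 2>-1, CR: 8>7, R: 2>0.

s1, s2, s5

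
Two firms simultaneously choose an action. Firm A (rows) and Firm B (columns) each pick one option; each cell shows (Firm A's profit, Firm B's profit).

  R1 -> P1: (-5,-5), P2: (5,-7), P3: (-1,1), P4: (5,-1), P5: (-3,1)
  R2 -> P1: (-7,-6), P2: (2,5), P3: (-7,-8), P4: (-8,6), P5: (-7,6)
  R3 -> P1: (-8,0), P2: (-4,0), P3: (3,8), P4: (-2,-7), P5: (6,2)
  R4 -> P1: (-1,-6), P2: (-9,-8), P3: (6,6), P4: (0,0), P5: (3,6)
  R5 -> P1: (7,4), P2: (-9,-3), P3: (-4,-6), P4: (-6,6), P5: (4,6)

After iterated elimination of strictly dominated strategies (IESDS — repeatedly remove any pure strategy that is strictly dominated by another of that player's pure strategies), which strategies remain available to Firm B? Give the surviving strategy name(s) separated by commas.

Row R2 is eliminated: R1 beats it against every remaining column (P1: -5>-7, P2: 5>2, P3: -1>-7, P4: 5>-8, P5: -3>-7).
For Firm B, P5 strictly dominates P1 on the remaining rows (R1: 1>-5, R3: 2>0, R4: 6>-6, R5: 6>4); eliminate P1.
Firm A's strategy R5 is strictly dominated by R3 (P2: -4>-9, P3: 3>-4, P4: -2>-6, P5: 6>4) and is removed.
Firm B's strategy P2 is strictly dominated by P3 (R1: 1>-7, R3: 8>0, R4: 6>-8) and is removed.
For Firm B, P3 strictly dominates P4 on the remaining rows (R1: 1>-1, R3: 8>-7, R4: 6>0); eliminate P4.
Firm A's strategy R1 is strictly dominated by R3 (P3: 3>-1, P5: 6>-3) and is removed.
Among the remaining strategies, none is strictly dominated by another pure strategy of the same player, so the elimination stops.
Surviving strategies — Firm A: {R3, R4}; Firm B: {P3, P5}.

P3, P5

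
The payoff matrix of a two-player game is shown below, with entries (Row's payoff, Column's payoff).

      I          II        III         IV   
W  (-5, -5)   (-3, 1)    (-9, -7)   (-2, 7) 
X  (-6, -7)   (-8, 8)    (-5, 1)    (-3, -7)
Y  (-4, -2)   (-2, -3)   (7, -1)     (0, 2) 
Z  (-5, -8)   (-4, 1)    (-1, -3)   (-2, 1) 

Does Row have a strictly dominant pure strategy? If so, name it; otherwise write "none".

Y vs W: I: -4>-5, II: -2>-3, III: 7>-9, IV: 0>-2.
Y vs X: I: -4>-6, II: -2>-8, III: 7>-5, IV: 0>-3.
Y vs Z: I: -4>-5, II: -2>-4, III: 7>-1, IV: 0>-2.
Y strictly beats every other strategy against every opponent action, so it is strictly dominant.

Y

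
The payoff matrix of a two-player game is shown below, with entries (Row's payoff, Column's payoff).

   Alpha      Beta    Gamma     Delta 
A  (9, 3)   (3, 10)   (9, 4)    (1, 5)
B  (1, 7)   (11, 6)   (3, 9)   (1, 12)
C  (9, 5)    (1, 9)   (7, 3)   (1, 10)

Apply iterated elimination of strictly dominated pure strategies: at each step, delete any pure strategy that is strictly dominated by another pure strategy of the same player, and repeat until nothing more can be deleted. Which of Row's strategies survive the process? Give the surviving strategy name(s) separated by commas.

A, B, C

For Column, Delta strictly dominates Alpha on the remaining rows (A: 5>3, B: 12>7, C: 10>5); eliminate Alpha.
For Column, Delta strictly dominates Gamma on the remaining rows (A: 5>4, B: 12>9, C: 10>3); eliminate Gamma.
Among the remaining strategies, none is strictly dominated by another pure strategy of the same player, so the elimination stops.
Surviving strategies — Row: {A, B, C}; Column: {Beta, Delta}.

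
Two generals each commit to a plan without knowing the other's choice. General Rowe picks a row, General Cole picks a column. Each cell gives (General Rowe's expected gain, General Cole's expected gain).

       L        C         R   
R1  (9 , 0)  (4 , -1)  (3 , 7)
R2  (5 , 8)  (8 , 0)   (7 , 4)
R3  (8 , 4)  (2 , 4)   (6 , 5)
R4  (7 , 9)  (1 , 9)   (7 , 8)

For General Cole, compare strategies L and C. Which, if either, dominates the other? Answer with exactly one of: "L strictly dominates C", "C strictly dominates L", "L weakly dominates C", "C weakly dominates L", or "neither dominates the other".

L weakly dominates C

Compare L to C across every action of General Rowe: R1: 0>-1, R2: 8>0, R3: 4=4, R4: 9=9.
L is at least as good everywhere and strictly better somewhere (tied only at R3, R4), so L weakly but not strictly dominates C.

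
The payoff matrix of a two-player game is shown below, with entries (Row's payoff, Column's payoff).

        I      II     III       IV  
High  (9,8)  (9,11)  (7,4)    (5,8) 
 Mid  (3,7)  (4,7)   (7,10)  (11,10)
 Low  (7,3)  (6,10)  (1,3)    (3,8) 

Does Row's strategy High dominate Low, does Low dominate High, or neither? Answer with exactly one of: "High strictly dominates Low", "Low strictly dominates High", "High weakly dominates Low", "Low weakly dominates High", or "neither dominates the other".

High strictly dominates Low

Compare High to Low across every action of Column: I: 9>7, II: 9>6, III: 7>1, IV: 5>3.
Every comparison favours High, so High strictly dominates Low.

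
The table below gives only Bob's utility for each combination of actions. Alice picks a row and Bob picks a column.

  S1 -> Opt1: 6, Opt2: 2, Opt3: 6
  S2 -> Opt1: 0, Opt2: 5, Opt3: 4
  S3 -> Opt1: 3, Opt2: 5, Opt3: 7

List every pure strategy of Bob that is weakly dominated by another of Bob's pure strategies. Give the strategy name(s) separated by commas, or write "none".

Opt1 is weakly dominated by Opt3 (S1: 6=6, S2: 4>0, S3: 7>3).
Opt2 is not dominated — it holds its own against Opt1 at S2 (5>0); Opt3 at S2 (5>4).
Opt3 is not dominated — it holds its own against Opt1 at S2 (4>0); Opt2 at S1 (6>2).

Opt1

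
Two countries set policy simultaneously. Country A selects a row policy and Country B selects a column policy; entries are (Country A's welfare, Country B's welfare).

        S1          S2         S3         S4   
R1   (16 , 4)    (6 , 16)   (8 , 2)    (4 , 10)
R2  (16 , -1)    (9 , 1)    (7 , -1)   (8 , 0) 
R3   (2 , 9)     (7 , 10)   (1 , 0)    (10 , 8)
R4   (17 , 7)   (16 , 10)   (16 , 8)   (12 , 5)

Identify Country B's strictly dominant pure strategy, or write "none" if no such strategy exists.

S2 vs S1: R1: 16>4, R2: 1>-1, R3: 10>9, R4: 10>7.
S2 vs S3: R1: 16>2, R2: 1>-1, R3: 10>0, R4: 10>8.
S2 vs S4: R1: 16>10, R2: 1>0, R3: 10>8, R4: 10>5.
S2 strictly beats every other strategy against every opponent action, so it is strictly dominant.

S2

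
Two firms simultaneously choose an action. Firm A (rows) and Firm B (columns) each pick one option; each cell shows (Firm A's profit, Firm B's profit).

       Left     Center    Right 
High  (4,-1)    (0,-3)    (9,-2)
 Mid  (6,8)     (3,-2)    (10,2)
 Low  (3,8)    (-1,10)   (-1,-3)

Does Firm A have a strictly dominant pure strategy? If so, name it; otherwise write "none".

Mid

Mid vs High: Left: 6>4, Center: 3>0, Right: 10>9.
Mid vs Low: Left: 6>3, Center: 3>-1, Right: 10>-1.
Mid strictly beats every other strategy against every opponent action, so it is strictly dominant.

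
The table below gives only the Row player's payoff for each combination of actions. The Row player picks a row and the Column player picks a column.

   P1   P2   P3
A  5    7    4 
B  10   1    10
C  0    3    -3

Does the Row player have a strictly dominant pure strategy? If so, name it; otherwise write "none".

none

A fails to dominate B at P1 (5<10).
B fails to dominate A at P2 (1<7).
C fails to dominate A at P1 (0<5).
No single strategy dominates all the others.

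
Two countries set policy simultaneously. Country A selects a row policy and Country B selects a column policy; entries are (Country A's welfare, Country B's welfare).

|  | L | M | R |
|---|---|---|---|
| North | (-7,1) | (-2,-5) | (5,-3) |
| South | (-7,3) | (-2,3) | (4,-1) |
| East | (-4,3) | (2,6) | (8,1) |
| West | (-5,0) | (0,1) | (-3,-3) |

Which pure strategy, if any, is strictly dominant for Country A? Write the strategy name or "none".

East

East vs North: L: -4>-7, M: 2>-2, R: 8>5.
East vs South: L: -4>-7, M: 2>-2, R: 8>4.
East vs West: L: -4>-5, M: 2>0, R: 8>-3.
East strictly beats every other strategy against every opponent action, so it is strictly dominant.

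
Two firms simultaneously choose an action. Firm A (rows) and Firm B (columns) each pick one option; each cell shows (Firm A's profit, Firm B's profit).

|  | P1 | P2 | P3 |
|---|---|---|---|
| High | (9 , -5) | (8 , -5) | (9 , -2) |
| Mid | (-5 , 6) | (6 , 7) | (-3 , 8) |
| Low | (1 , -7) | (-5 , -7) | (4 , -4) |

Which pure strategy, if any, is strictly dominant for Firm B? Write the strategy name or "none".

P3

P3 vs P1: High: -2>-5, Mid: 8>6, Low: -4>-7.
P3 vs P2: High: -2>-5, Mid: 8>7, Low: -4>-7.
P3 strictly beats every other strategy against every opponent action, so it is strictly dominant.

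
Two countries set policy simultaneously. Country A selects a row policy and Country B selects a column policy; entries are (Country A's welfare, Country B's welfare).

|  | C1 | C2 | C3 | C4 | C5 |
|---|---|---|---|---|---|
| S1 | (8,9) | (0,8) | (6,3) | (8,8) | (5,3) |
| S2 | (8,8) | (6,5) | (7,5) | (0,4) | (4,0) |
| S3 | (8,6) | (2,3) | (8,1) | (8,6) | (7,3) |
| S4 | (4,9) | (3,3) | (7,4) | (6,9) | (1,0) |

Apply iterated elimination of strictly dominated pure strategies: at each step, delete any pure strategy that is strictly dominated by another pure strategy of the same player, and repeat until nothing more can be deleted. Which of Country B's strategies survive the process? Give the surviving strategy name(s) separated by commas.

Country B's strategy C2 is strictly dominated by C1 (S1: 9>8, S2: 8>5, S3: 6>3, S4: 9>3) and is removed.
For Country A, S3 strictly dominates S4 on the remaining columns (C1: 8>4, C3: 8>7, C4: 8>6, C5: 7>1); eliminate S4.
Country B's strategy C3 is strictly dominated by C1 (S1: 9>3, S2: 8>5, S3: 6>1) and is removed.
Country B's strategy C5 is strictly dominated by C1 (S1: 9>3, S2: 8>0, S3: 6>3) and is removed.
Among the remaining strategies, none is strictly dominated by another pure strategy of the same player, so the elimination stops.
Surviving strategies — Country A: {S1, S2, S3}; Country B: {C1, C4}.

C1, C4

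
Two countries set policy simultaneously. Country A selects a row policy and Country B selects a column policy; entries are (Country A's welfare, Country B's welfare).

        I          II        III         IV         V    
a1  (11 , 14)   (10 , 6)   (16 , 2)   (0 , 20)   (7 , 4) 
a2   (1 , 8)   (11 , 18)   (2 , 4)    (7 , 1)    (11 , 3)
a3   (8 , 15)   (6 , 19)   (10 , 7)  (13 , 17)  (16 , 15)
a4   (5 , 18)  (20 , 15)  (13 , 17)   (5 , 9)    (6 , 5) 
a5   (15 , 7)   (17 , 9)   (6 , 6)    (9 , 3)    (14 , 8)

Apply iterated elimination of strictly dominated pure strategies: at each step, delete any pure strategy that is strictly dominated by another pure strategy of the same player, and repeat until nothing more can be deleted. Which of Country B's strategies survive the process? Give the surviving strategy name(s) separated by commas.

I, II

Country A's strategy a2 is strictly dominated by a5 (I: 15>1, II: 17>11, III: 6>2, IV: 9>7, V: 14>11) and is removed.
Country B's strategy III is strictly dominated by I (a1: 14>2, a3: 15>7, a4: 18>17, a5: 7>6) and is removed.
Country A's strategy a1 is strictly dominated by a5 (I: 15>11, II: 17>10, IV: 9>0, V: 14>7) and is removed.
Country B's strategy IV is strictly dominated by II (a3: 19>17, a4: 15>9, a5: 9>3) and is removed.
Column V is eliminated: II beats it against every remaining row (a3: 19>15, a4: 15>5, a5: 9>8).
For Country A, a5 strictly dominates a3 on the remaining columns (I: 15>8, II: 17>6); eliminate a3.
Among the remaining strategies, none is strictly dominated by another pure strategy of the same player, so the elimination stops.
Surviving strategies — Country A: {a4, a5}; Country B: {I, II}.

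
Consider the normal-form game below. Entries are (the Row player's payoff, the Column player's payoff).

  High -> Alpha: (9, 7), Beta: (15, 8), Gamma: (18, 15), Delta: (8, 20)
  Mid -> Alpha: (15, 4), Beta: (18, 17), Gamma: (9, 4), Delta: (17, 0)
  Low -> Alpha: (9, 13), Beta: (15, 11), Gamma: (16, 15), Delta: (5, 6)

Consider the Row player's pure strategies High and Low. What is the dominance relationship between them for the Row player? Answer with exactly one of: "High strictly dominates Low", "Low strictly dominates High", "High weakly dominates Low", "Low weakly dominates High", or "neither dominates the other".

Compare High to Low across every action of the Column player: Alpha: 9=9, Beta: 15=15, Gamma: 18>16, Delta: 8>5.
High is at least as good everywhere and strictly better somewhere (tied only at Alpha, Beta), so High weakly but not strictly dominates Low.

High weakly dominates Low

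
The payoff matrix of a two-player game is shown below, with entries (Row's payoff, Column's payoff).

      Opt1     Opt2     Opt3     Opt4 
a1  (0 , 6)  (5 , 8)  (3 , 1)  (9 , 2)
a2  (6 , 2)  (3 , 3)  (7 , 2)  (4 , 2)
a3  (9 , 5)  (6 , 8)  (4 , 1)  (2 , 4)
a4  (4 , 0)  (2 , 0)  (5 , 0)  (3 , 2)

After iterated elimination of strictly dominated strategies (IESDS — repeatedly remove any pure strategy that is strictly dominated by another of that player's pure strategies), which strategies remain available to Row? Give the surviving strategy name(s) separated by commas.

a3

Row's strategy a4 is strictly dominated by a2 (Opt1: 6>4, Opt2: 3>2, Opt3: 7>5, Opt4: 4>3) and is removed.
Column Opt1 is eliminated: Opt2 beats it against every remaining row (a1: 8>6, a2: 3>2, a3: 8>5).
Column's strategy Opt3 is strictly dominated by Opt2 (a1: 8>1, a2: 3>2, a3: 8>1) and is removed.
For Row, a1 strictly dominates a2 on the remaining columns (Opt2: 5>3, Opt4: 9>4); eliminate a2.
Column Opt4 is eliminated: Opt2 beats it against every remaining row (a1: 8>2, a3: 8>4).
For Row, a3 strictly dominates a1 on the remaining columns (Opt2: 6>5); eliminate a1.
Among the remaining strategies, none is strictly dominated by another pure strategy of the same player, so the elimination stops.
Surviving strategies — Row: {a3}; Column: {Opt2}.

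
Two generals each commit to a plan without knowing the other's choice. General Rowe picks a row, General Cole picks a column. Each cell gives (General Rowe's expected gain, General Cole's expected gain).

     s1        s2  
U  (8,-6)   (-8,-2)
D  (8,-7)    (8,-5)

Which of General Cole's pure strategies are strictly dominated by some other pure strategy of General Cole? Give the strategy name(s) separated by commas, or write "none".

s1: dominated, since s2 does at least as well everywhere (U: -2>-6, D: -5>-7).
Nothing dominates s2: s1 at U (-2>-6).

s1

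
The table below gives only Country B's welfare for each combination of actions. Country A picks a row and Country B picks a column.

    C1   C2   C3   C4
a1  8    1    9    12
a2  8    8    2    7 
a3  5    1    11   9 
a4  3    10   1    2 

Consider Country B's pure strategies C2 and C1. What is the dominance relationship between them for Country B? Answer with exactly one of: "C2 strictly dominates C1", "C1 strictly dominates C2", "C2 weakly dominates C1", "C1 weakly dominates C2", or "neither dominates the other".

neither dominates the other

C2's payoffs vs C1's, by Country A's action — a1: 1<8, a2: 8=8, a3: 1<5, a4: 10>3.
C2 does better at a4 but worse at a1, a3; neither strategy dominates the other.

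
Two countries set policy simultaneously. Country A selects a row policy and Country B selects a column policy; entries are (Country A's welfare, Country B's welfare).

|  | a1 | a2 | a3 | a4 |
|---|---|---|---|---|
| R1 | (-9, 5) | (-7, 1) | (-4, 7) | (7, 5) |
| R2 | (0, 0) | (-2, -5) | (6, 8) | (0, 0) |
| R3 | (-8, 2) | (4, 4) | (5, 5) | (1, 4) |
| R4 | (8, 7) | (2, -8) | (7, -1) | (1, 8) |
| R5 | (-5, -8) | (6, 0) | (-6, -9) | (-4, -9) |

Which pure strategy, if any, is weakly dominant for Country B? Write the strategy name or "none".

none

a1 fails to dominate a2 at R3 (2<4).
a2 fails to dominate a1 at R1 (1<5).
a3 fails to dominate a1 at R4 (-1<7).
a4 fails to dominate a1 at R5 (-9<-8).
No single strategy dominates all the others.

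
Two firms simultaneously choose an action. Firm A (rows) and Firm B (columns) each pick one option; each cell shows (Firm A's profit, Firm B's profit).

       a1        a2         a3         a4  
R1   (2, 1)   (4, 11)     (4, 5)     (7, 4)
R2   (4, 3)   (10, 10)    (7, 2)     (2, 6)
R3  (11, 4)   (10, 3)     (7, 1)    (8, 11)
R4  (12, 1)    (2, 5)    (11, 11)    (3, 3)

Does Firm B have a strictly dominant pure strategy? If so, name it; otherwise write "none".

none

a1 fails to dominate a2 at R1 (1<11).
a2 fails to dominate a1 at R3 (3<4).
a3 fails to dominate a1 at R2 (2<3).
a4 fails to dominate a2 at R1 (4<11).
No single strategy dominates all the others.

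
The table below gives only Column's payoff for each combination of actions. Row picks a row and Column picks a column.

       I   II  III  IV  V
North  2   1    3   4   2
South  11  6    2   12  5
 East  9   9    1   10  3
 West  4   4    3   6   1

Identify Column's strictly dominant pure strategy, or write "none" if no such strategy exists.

IV

IV vs I: North: 4>2, South: 12>11, East: 10>9, West: 6>4.
IV vs II: North: 4>1, South: 12>6, East: 10>9, West: 6>4.
IV vs III: North: 4>3, South: 12>2, East: 10>1, West: 6>3.
IV vs V: North: 4>2, South: 12>5, East: 10>3, West: 6>1.
IV strictly beats every other strategy against every opponent action, so it is strictly dominant.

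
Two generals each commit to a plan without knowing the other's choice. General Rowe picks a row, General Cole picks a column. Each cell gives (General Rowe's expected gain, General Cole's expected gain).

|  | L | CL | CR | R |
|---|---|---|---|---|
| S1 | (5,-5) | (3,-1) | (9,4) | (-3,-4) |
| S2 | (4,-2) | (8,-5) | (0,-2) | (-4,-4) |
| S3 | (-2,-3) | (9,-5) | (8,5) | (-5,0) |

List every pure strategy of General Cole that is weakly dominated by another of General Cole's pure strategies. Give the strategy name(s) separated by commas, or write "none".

L, CL, R

L is weakly dominated by CR (S1: 4>-5, S2: -2=-2, S3: 5>-3).
CL: dominated, since CR does at least as well everywhere (S1: 4>-1, S2: -2>-5, S3: 5>-5).
Nothing dominates CR: L at S1 (4>-5); CL at S1 (4>-1); R at S1 (4>-4).
R is weakly dominated by CR (S1: 4>-4, S2: -2>-4, S3: 5>0).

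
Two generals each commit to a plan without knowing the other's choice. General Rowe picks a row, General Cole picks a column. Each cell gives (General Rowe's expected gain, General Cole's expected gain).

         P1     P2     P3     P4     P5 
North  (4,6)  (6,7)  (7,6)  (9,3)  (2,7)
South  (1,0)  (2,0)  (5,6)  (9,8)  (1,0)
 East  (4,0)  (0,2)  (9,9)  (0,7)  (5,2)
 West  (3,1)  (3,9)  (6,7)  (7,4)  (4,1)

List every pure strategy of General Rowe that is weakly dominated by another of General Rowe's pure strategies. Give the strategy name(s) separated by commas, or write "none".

North: no other strategy beats it everywhere (South at P1 (4>1); East at P2 (6>0); West at P1 (4>3)).
South: dominated, since North does at least as well everywhere (P1: 4>1, P2: 6>2, P3: 7>5, P4: 9=9, P5: 2>1).
East: no other strategy beats it everywhere (North at P3 (9>7); South at P1 (4>1); West at P1 (4>3)).
West: no other strategy beats it everywhere (North at P5 (4>2); South at P1 (3>1); East at P2 (3>0)).

South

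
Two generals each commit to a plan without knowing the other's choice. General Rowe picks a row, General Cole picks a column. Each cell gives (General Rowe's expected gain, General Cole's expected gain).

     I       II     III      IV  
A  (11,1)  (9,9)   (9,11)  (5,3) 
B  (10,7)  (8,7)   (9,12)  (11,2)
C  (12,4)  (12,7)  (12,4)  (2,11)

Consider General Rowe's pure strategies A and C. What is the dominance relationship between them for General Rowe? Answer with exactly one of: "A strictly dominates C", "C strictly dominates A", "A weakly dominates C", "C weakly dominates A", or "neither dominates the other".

A's payoffs vs C's, by General Cole's action — I: 11<12, II: 9<12, III: 9<12, IV: 5>2.
A does better at IV but worse at I, II, III; neither strategy dominates the other.

neither dominates the other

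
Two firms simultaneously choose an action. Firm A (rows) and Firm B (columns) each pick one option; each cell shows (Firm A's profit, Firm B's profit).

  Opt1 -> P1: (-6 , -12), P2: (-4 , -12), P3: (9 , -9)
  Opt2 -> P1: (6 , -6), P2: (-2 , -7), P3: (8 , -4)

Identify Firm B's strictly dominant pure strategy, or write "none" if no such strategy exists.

P3 vs P1: Opt1: -9>-12, Opt2: -4>-6.
P3 vs P2: Opt1: -9>-12, Opt2: -4>-7.
P3 strictly beats every other strategy against every opponent action, so it is strictly dominant.

P3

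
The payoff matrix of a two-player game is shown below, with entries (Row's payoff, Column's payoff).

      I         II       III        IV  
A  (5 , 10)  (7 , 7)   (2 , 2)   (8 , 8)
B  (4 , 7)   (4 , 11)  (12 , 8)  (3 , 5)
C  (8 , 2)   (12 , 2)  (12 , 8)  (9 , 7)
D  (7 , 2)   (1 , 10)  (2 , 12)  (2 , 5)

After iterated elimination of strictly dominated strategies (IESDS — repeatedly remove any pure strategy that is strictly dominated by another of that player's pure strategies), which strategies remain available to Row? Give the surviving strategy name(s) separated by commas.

B, C

Row's strategy A is strictly dominated by C (I: 8>5, II: 12>7, III: 12>2, IV: 9>8) and is removed.
Row's strategy D is strictly dominated by C (I: 8>7, II: 12>1, III: 12>2, IV: 9>2) and is removed.
Column I is eliminated: III beats it against every remaining row (B: 8>7, C: 8>2).
For Column, III strictly dominates IV on the remaining rows (B: 8>5, C: 8>7); eliminate IV.
Among the remaining strategies, none is strictly dominated by another pure strategy of the same player, so the elimination stops.
Surviving strategies — Row: {B, C}; Column: {II, III}.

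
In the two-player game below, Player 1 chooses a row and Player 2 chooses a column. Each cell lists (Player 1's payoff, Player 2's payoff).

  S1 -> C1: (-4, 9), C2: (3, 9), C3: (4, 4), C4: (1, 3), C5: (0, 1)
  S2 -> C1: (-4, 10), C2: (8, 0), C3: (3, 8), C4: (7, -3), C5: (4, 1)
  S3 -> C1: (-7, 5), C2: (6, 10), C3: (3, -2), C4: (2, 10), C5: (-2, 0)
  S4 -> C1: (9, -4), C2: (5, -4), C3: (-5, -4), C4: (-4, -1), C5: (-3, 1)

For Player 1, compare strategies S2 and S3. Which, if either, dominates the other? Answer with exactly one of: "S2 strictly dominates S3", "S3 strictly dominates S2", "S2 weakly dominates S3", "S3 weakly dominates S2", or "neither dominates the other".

S2 weakly dominates S3

Compare S2 to S3 across every action of Player 2: C1: -4>-7, C2: 8>6, C3: 3=3, C4: 7>2, C5: 4>-2.
S2 is at least as good everywhere and strictly better somewhere (tied only at C3), so S2 weakly but not strictly dominates S3.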